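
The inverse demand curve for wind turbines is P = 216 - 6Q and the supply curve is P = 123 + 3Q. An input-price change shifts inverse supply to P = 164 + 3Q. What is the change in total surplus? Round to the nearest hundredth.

-330.28

Initial equilibrium: Q_0 = 10.3333, P_0 = 154; CS_0 = (1/2)(10.3333)(62) = 320.3333, PS_0 = (1/2)(10.3333)(31) = 160.1667.
New equilibrium: 216 - 6Q = 164 + 3Q gives Q_1 = 5.7778, P_1 = 181.3333; CS_1 = 100.1481, PS_1 = 50.0741.
Change in total surplus = (100.1481 + 50.0741) - (320.3333 + 160.1667) = -330.2778.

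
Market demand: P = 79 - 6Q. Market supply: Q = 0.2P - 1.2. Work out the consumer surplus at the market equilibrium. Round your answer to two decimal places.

Rewriting supply in inverse form: P = 6 + 5Q.
Setting demand equal to supply, 73 = 11Q, so Q* = 6.6364 and P* = 39.1818.
CS is the area between the demand curve and P* from 0 to Q*: (1/2)(6.6364)(39.8182) = 132.124.

132.12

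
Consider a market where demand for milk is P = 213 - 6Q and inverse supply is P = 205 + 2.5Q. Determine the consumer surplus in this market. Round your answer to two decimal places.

Setting demand equal to supply, 8 = 8.5Q, so Q* = 0.9412 and P* = 207.3529.
CS is the area between the demand curve and P* from 0 to Q*: (1/2)(0.9412)(5.6471) = 2.6574.

2.66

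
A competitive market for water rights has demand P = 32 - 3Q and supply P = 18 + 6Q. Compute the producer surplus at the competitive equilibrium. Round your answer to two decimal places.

7.26

Setting demand equal to supply, 14 = 9Q, so Q* = 1.5556 and P* = 27.3333.
The supply curve's price intercept is 18, so PS = (1/2)(Q*)(P* - 18) = (1/2)(1.5556)(9.3333) = 7.2593.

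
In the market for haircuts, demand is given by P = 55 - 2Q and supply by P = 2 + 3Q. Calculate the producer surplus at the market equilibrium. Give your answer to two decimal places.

168.54

Setting demand equal to supply, 53 = 5Q, so Q* = 10.6 and P* = 33.8.
PS is the area between P* and the supply curve from 0 to Q*: (1/2)(10.6)(31.8) = 168.54.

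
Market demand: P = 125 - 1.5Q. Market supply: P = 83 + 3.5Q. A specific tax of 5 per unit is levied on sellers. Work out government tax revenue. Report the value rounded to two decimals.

Pre-tax equilibrium: 125 - 1.5Q = 83 + 3.5Q gives Q* = 8.4, P* = 112.4.
With the tax, sellers need 5 more per unit: 125 - 1.5Q = 83 + 3.5Q + 5, so Q_t = 7.4. Buyers pay P_b = 113.9; sellers receive P_s = P_b - 5 = 108.9.
Revenue is the tax times quantity traded: 5 x 7.4 = 37.

37.00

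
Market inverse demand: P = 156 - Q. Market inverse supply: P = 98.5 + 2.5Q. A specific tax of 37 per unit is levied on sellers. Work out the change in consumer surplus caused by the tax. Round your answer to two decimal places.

-117.80

Pre-tax equilibrium: 156 - Q = 98.5 + 2.5Q gives Q* = 16.4286, P* = 139.5714.
With the tax, sellers need 37 more per unit: 156 - Q = 98.5 + 2.5Q + 37, so Q_t = 5.8571. Buyers pay P_b = 150.1429; sellers receive P_s = P_b - 37 = 113.1429.
CS falls from (1/2)(16.4286)(16.4286) = 134.949 to (1/2)(5.8571)(5.8571) = 17.1531, a change of -117.7959.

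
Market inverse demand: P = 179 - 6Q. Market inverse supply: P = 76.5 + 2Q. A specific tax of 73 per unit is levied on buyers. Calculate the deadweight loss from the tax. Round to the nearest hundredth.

Pre-tax equilibrium: 179 - 6Q = 76.5 + 2Q gives Q* = 12.8125, P* = 102.125.
With the tax, buyers' net willingness to pay falls by 73: (179 - 73) - 6Q = 76.5 + 2Q, so Q_t = 3.6875. Buyers pay P_b = 156.875; sellers receive P_s = P_b - 73 = 83.875.
Deadweight loss is the triangle between the curves from Q_t to Q*: (1/2)(12.8125 - 3.6875)(73) = 333.0625.

333.06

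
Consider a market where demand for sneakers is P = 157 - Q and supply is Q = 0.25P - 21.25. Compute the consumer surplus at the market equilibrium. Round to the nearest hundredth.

103.68

Rewriting supply in inverse form: P = 85 + 4Q.
Set 157 - Q = 85 + 4Q, which gives 72 = 5Q, so Q* = 14.4 and P* = 157 - (14.4) = 142.6.
Consumer surplus is the triangle under demand above P*: (1/2)(14.4)(157 - 142.6) = (1/2)(14.4)(14.4) = 103.68.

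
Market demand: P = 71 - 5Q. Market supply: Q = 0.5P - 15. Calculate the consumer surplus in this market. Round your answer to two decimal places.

Rewriting supply in inverse form: P = 30 + 2Q.
Setting demand equal to supply, 41 = 7Q, so Q* = 5.8571 and P* = 41.7143.
CS is the area between the demand curve and P* from 0 to Q*: (1/2)(5.8571)(29.2857) = 85.7653.

85.77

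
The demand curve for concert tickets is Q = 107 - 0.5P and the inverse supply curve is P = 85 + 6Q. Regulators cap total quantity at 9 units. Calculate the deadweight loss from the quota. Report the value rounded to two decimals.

203.06

Rewriting demand in inverse form: P = 214 - 2Q.
Without the quota, 214 - 2Q = 85 + 6Q gives Q* = 16.125.
At Q = 9 the demand price is 214 - 2(9) = 196 and the supply price is 85 + 6(9) = 139.
DWL = (1/2)(gap between curves at 9) x (Q* - 9) = (1/2)(57)(7.125) = 203.0625.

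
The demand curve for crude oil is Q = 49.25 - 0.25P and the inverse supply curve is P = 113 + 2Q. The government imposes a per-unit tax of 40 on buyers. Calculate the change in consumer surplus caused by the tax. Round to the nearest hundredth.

Rewriting demand in inverse form: P = 197 - 4Q.
Without the tax, 197 - 4Q = 113 + 2Q so Q* = 14 and P* = 141.
With the tax, buyers' net willingness to pay falls by 40: (197 - 40) - 4Q = 113 + 2Q, so Q_t = 7.3333. Buyers pay P_b = 167.6667; sellers receive P_s = P_b - 40 = 127.6667.
CS falls from (1/2)(14)(56) = 392 to (1/2)(7.3333)(29.3333) = 107.5556, a change of -284.4444.

-284.44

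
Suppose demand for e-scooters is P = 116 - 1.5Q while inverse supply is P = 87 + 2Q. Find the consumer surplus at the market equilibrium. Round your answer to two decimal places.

51.49

Equilibrium: 116 - 1.5Q = 87 + 2Q, so Q* = 8.2857 and P* = 103.5714.
Consumer surplus is the triangle under demand above P*: (1/2)(8.2857)(116 - 103.5714) = (1/2)(8.2857)(12.4286) = 51.4898.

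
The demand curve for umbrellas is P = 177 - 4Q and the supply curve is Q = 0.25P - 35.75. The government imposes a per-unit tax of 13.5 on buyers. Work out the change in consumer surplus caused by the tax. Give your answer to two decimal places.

-22.99

Rewriting supply in inverse form: P = 143 + 4Q.
Pre-tax equilibrium: 177 - 4Q = 143 + 4Q gives Q* = 4.25, P* = 160.
With the tax, buyers' net willingness to pay falls by 13.5: (177 - 13.5) - 4Q = 143 + 4Q, so Q_t = 2.5625. Buyers pay P_b = 166.75; sellers receive P_s = P_b - 13.5 = 153.25.
Consumers lose the trapezoid between P* and P_b out to Q_t plus the triangle from Q_t to Q*: change in CS = 13.1328 - 36.125 = -22.9922.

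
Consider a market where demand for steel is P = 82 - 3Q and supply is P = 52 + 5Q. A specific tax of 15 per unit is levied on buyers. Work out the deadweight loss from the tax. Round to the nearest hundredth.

14.06

Pre-tax equilibrium: 82 - 3Q = 52 + 5Q gives Q* = 3.75, P* = 70.75.
With the tax, buyers' net willingness to pay falls by 15: (82 - 15) - 3Q = 52 + 5Q, so Q_t = 1.875. Buyers pay P_b = 76.375; sellers receive P_s = P_b - 15 = 61.375.
Deadweight loss is the triangle between the curves from Q_t to Q*: (1/2)(3.75 - 1.875)(15) = 14.0625.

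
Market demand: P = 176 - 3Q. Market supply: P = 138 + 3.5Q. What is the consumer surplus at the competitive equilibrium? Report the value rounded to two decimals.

51.27

Equilibrium: 176 - 3Q = 138 + 3.5Q, so Q* = 5.8462 and P* = 158.4615.
Consumer surplus is the triangle under demand above P*: (1/2)(5.8462)(176 - 158.4615) = (1/2)(5.8462)(17.5385) = 51.2663.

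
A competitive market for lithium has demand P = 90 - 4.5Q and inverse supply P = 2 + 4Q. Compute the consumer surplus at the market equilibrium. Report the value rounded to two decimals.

Set 90 - 4.5Q = 2 + 4Q, which gives 88 = 8.5Q, so Q* = 10.3529 and P* = 90 - 4.5(10.3529) = 43.4118.
CS is the area between the demand curve and P* from 0 to Q*: (1/2)(10.3529)(46.5882) = 241.1626.

241.16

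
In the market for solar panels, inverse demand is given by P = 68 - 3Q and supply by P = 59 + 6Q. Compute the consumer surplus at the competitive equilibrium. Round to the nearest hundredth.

1.50

Setting demand equal to supply, 9 = 9Q, so Q* = 1 and P* = 65.
Consumer surplus is the triangle under demand above P*: (1/2)(1)(68 - 65) = (1/2)(1)(3) = 1.5.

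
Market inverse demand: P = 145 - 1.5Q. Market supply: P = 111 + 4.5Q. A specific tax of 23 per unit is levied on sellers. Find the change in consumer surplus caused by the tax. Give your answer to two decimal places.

Pre-tax equilibrium: 145 - 1.5Q = 111 + 4.5Q gives Q* = 5.6667, P* = 136.5.
A tax on sellers shifts supply up by 23: 145 - 1.5Q = 111 + 4.5Q + 23, so Q_t = 1.8333. Buyers pay P_b = 142.25; sellers receive P_s = P_b - 23 = 119.25.
Consumers lose the trapezoid between P* and P_b out to Q_t plus the triangle from Q_t to Q*: change in CS = 2.5208 - 24.0833 = -21.5625.

-21.56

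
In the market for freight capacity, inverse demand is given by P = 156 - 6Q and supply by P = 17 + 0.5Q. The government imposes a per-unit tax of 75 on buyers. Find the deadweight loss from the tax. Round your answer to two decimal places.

432.69

Pre-tax equilibrium: 156 - 6Q = 17 + 0.5Q gives Q* = 21.3846, P* = 27.6923.
A tax on buyers shifts demand down by 75: (156 - 75) - 6Q = 17 + 0.5Q, so Q_t = 9.8462. Buyers pay P_b = 96.9231; sellers receive P_s = P_b - 75 = 21.9231.
The welfare triangle lost has base Q* - Q_t = 11.5385 and height t = 75, so DWL = (1/2)(11.5385)(75) = 432.6923.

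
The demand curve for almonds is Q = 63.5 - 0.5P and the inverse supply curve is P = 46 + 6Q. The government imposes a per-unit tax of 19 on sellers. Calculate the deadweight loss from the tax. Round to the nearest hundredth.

22.56

Rewriting demand in inverse form: P = 127 - 2Q.
Without the tax, 127 - 2Q = 46 + 6Q so Q* = 10.125 and P* = 106.75.
With the tax, sellers need 19 more per unit: 127 - 2Q = 46 + 6Q + 19, so Q_t = 7.75. Buyers pay P_b = 111.5; sellers receive P_s = P_b - 19 = 92.5.
Deadweight loss is the triangle between the curves from Q_t to Q*: (1/2)(10.125 - 7.75)(19) = 22.5625.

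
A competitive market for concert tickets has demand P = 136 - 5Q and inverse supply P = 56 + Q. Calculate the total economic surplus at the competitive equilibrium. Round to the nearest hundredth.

533.33

Setting demand equal to supply, 80 = 6Q, so Q* = 13.3333 and P* = 69.3333.
CS = (1/2)(13.3333)(66.6667) = 444.4444 and PS = (1/2)(13.3333)(13.3333) = 88.8889, so total surplus = 533.3333.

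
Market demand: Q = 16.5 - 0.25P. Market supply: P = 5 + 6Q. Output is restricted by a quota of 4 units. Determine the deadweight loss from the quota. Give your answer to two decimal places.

Rewriting demand in inverse form: P = 66 - 4Q.
Unrestricted equilibrium: Q* = (66 - 5)/(4 + 6) = 6.1.
At Q = 4 the demand price is 66 - 4(4) = 50 and the supply price is 5 + 6(4) = 29.
DWL = (1/2)(gap between curves at 4) x (Q* - 4) = (1/2)(21)(2.1) = 22.05.

22.05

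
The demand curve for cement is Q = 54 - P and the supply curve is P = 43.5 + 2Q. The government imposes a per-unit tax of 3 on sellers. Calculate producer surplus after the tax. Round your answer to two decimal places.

6.25

Rewriting demand in inverse form: P = 54 - Q.
Without the tax, 54 - Q = 43.5 + 2Q so Q* = 3.5 and P* = 50.5.
With the tax, sellers need 3 more per unit: 54 - Q = 43.5 + 2Q + 3, so Q_t = 2.5. Buyers pay P_b = 51.5; sellers receive P_s = P_b - 3 = 48.5.
PS = (1/2)(Q_t)(P_s - 43.5) = (1/2)(2.5)(5) = 6.25.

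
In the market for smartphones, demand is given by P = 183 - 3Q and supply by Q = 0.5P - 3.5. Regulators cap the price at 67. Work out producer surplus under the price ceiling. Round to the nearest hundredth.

900.00

Rewriting supply in inverse form: P = 7 + 2Q.
Without the control, 183 - 3Q = 7 + 2Q so Q* = 35.2 and P* = 77.4.
At P = 67, sellers supply (67 - 7)/2 = 30 while buyers want more, so the quantity traded is 30 at price 67.
PS is the triangle above supply below 67: (1/2)(30)(67 - 7) = 900.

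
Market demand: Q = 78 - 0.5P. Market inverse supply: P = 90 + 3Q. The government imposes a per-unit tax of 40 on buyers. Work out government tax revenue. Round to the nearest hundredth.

Rewriting demand in inverse form: P = 156 - 2Q.
Without the tax, 156 - 2Q = 90 + 3Q so Q* = 13.2 and P* = 129.6.
A tax on buyers shifts demand down by 40: (156 - 40) - 2Q = 90 + 3Q, so Q_t = 5.2. Buyers pay P_b = 145.6; sellers receive P_s = P_b - 40 = 105.6.
Revenue is the tax times quantity traded: 40 x 5.2 = 208.

208.00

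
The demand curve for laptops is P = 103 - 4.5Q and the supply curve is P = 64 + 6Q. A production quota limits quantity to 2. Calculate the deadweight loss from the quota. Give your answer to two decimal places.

Unrestricted equilibrium: Q* = (103 - 64)/(4.5 + 6) = 3.7143.
At Q = 2 the demand price is 103 - 4.5(2) = 94 and the supply price is 64 + 6(2) = 76.
Deadweight loss is the triangle between the curves from 2 to 3.7143: (1/2)(94 - 76)(3.7143 - 2) = 15.4286.

15.43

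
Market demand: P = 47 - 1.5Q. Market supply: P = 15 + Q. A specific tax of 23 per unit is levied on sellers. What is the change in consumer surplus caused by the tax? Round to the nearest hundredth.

-113.16

Pre-tax equilibrium: 47 - 1.5Q = 15 + Q gives Q* = 12.8, P* = 27.8.
With the tax, sellers need 23 more per unit: 47 - 1.5Q = 15 + Q + 23, so Q_t = 3.6. Buyers pay P_b = 41.6; sellers receive P_s = P_b - 23 = 18.6.
CS falls from (1/2)(12.8)(19.2) = 122.88 to (1/2)(3.6)(5.4) = 9.72, a change of -113.16.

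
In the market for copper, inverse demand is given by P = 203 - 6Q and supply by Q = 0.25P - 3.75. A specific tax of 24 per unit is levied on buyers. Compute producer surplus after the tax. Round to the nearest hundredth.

Rewriting supply in inverse form: P = 15 + 4Q.
Pre-tax equilibrium: 203 - 6Q = 15 + 4Q gives Q* = 18.8, P* = 90.2.
With the tax, buyers' net willingness to pay falls by 24: (203 - 24) - 6Q = 15 + 4Q, so Q_t = 16.4. Buyers pay P_b = 104.6; sellers receive P_s = P_b - 24 = 80.6.
Producer surplus is the triangle above supply below P_s: (1/2)(16.4)(80.6 - 15) = 537.92.

537.92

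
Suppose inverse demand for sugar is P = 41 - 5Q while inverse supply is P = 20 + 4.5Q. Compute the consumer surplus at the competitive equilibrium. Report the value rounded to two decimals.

12.22

Setting demand equal to supply, 21 = 9.5Q, so Q* = 2.2105 and P* = 29.9474.
Consumer surplus is the triangle under demand above P*: (1/2)(2.2105)(41 - 29.9474) = (1/2)(2.2105)(11.0526) = 12.2161.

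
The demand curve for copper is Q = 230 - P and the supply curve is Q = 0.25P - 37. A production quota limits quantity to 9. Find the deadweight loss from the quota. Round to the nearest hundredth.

136.90

Rewriting demand in inverse form: P = 230 - Q.
Rewriting supply in inverse form: P = 148 + 4Q.
Without the quota, 230 - Q = 148 + 4Q gives Q* = 16.4.
At Q = 9 the demand price is 230 - (9) = 221 and the supply price is 148 + 4(9) = 184.
DWL = (1/2)(gap between curves at 9) x (Q* - 9) = (1/2)(37)(7.4) = 136.9.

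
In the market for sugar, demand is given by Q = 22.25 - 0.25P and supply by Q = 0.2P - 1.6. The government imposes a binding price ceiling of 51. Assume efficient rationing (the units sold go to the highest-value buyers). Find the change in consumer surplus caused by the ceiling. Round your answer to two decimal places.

16.88

Rewriting demand in inverse form: P = 89 - 4Q.
Rewriting supply in inverse form: P = 8 + 5Q.
Free-market equilibrium: 89 - 4Q = 8 + 5Q gives Q* = 9, P* = 53.
At P = 51, sellers supply (51 - 8)/5 = 8.6 while buyers want more, so the quantity traded is 8.6 at price 51.
CS goes from (1/2)(9)(36) = 162 to 178.88 (computed as (89 - 51)(8.6) - (1/2)(4)(8.6)^2), a change of 16.88.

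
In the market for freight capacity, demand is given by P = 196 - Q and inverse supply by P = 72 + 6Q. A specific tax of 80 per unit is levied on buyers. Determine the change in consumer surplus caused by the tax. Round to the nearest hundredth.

Pre-tax equilibrium: 196 - Q = 72 + 6Q gives Q* = 17.7143, P* = 178.2857.
With the tax, buyers' net willingness to pay falls by 80: (196 - 80) - Q = 72 + 6Q, so Q_t = 6.2857. Buyers pay P_b = 189.7143; sellers receive P_s = P_b - 80 = 109.7143.
CS falls from (1/2)(17.7143)(17.7143) = 156.898 to (1/2)(6.2857)(6.2857) = 19.7551, a change of -137.1429.

-137.14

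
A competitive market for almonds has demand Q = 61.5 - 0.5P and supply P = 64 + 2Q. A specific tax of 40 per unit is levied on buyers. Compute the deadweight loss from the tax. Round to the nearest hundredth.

200.00

Rewriting demand in inverse form: P = 123 - 2Q.
Pre-tax equilibrium: 123 - 2Q = 64 + 2Q gives Q* = 14.75, P* = 93.5.
A tax on buyers shifts demand down by 40: (123 - 40) - 2Q = 64 + 2Q, so Q_t = 4.75. Buyers pay P_b = 113.5; sellers receive P_s = P_b - 40 = 73.5.
The welfare triangle lost has base Q* - Q_t = 10 and height t = 40, so DWL = (1/2)(10)(40) = 200.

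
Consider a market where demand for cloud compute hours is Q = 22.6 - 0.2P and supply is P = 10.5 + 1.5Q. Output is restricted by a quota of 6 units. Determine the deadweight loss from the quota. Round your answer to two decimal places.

310.17

Rewriting demand in inverse form: P = 113 - 5Q.
Without the quota, 113 - 5Q = 10.5 + 1.5Q gives Q* = 15.7692.
At Q = 6 the demand price is 113 - 5(6) = 83 and the supply price is 10.5 + 1.5(6) = 19.5.
DWL = (1/2)(gap between curves at 6) x (Q* - 6) = (1/2)(63.5)(9.7692) = 310.1731.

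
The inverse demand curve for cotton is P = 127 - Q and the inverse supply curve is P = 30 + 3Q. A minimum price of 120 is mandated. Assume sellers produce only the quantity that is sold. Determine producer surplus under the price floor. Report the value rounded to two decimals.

556.50

Without the control, 127 - Q = 30 + 3Q so Q* = 24.25 and P* = 102.75.
At P = 120, buyers demand (127 - 120)/1 = 7 while sellers would supply more, so the quantity traded is 7 at price 120.
The supply price at Q = 7 is 51. PS is the trapezoid between 120 and supply over [0, 7]: (1/2)[(120 - 30) + (120 - 51)](7) = 556.5.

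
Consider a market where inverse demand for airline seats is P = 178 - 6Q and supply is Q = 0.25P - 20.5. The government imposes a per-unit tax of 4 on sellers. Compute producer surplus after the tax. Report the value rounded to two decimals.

Rewriting supply in inverse form: P = 82 + 4Q.
Without the tax, 178 - 6Q = 82 + 4Q so Q* = 9.6 and P* = 120.4.
A tax on sellers shifts supply up by 4: 178 - 6Q = 82 + 4Q + 4, so Q_t = 9.2. Buyers pay P_b = 122.8; sellers receive P_s = P_b - 4 = 118.8.
Producer surplus is the triangle above supply below P_s: (1/2)(9.2)(118.8 - 82) = 169.28.

169.28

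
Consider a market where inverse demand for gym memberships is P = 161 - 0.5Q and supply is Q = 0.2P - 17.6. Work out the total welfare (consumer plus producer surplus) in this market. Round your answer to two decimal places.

484.45

Rewriting supply in inverse form: P = 88 + 5Q.
Setting demand equal to supply, 73 = 5.5Q, so Q* = 13.2727 and P* = 154.3636.
CS = (1/2)(13.2727)(6.6364) = 44.0413 and PS = (1/2)(13.2727)(66.3636) = 440.4132, so total surplus = 484.4545.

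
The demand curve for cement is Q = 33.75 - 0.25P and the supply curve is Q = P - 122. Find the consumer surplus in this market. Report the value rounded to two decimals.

Rewriting demand in inverse form: P = 135 - 4Q.
Rewriting supply in inverse form: P = 122 + Q.
Set 135 - 4Q = 122 + Q, which gives 13 = 5Q, so Q* = 2.6 and P* = 135 - 4(2.6) = 124.6.
The demand choke price is 135, so CS = (1/2)(Q*)(135 - P*) = (1/2)(2.6)(10.4) = 13.52.

13.52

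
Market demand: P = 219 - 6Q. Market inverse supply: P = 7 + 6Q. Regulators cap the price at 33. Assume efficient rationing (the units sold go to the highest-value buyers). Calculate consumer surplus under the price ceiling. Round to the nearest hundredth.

749.67

Without the control, 219 - 6Q = 7 + 6Q so Q* = 17.6667 and P* = 113.
At the ceiling price 33, quantity supplied is (33 - 7)/6 = 4.3333; supply is the short side, so Q = 4.3333 trades at P = 33.
The demand price at Q = 4.3333 is 193. CS is the trapezoid between demand and 33 over [0, 4.3333]: (1/2)[(219 - 33) + (193 - 33)](4.3333) = 749.6667.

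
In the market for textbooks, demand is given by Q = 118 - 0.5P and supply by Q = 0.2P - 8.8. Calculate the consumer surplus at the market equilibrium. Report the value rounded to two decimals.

Rewriting demand in inverse form: P = 236 - 2Q.
Rewriting supply in inverse form: P = 44 + 5Q.
Set 236 - 2Q = 44 + 5Q, which gives 192 = 7Q, so Q* = 27.4286 and P* = 236 - 2(27.4286) = 181.1429.
Consumer surplus is the triangle under demand above P*: (1/2)(27.4286)(236 - 181.1429) = (1/2)(27.4286)(54.8571) = 752.3265.

752.33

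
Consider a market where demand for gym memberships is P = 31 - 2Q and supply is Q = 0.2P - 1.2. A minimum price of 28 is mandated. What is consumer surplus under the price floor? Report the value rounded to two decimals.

Rewriting supply in inverse form: P = 6 + 5Q.
Free-market equilibrium: 31 - 2Q = 6 + 5Q gives Q* = 3.5714, P* = 23.8571.
At the floor price 28, quantity demanded is (31 - 28)/2 = 1.5; demand is the short side, so Q = 1.5 trades at P = 28.
CS is the triangle under demand above 28: (1/2)(1.5)(31 - 28) = 2.25.

2.25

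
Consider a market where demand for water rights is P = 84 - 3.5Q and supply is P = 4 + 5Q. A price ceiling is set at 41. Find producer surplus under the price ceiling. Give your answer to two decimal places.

Without the control, 84 - 3.5Q = 4 + 5Q so Q* = 9.4118 and P* = 51.0588.
At P = 41, sellers supply (41 - 4)/5 = 7.4 while buyers want more, so the quantity traded is 7.4 at price 41.
PS is the triangle above supply below 41: (1/2)(7.4)(41 - 4) = 136.9.

136.90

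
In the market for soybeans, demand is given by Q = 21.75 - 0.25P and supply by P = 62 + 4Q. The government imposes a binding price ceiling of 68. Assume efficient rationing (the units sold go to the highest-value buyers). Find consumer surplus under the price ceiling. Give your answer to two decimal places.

24.00

Rewriting demand in inverse form: P = 87 - 4Q.
Free-market equilibrium: 87 - 4Q = 62 + 4Q gives Q* = 3.125, P* = 74.5.
At the ceiling price 68, quantity supplied is (68 - 62)/4 = 1.5; supply is the short side, so Q = 1.5 trades at P = 68.
The demand price at Q = 1.5 is 81. CS is the trapezoid between demand and 68 over [0, 1.5]: (1/2)[(87 - 68) + (81 - 68)](1.5) = 24.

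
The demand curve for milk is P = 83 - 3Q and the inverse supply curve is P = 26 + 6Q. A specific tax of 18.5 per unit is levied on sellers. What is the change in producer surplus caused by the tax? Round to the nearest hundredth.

-65.44

Pre-tax equilibrium: 83 - 3Q = 26 + 6Q gives Q* = 6.3333, P* = 64.
With the tax, sellers need 18.5 more per unit: 83 - 3Q = 26 + 6Q + 18.5, so Q_t = 4.2778. Buyers pay P_b = 70.1667; sellers receive P_s = P_b - 18.5 = 51.6667.
Producers lose the trapezoid between P_s and P* out to Q_t plus the triangle from Q_t to Q*: change in PS = 54.8981 - 120.3333 = -65.4352.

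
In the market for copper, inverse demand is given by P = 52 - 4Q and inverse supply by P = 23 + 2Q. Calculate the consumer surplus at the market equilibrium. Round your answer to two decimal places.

Set 52 - 4Q = 23 + 2Q, which gives 29 = 6Q, so Q* = 4.8333 and P* = 52 - 4(4.8333) = 32.6667.
Consumer surplus is the triangle under demand above P*: (1/2)(4.8333)(52 - 32.6667) = (1/2)(4.8333)(19.3333) = 46.7222.

46.72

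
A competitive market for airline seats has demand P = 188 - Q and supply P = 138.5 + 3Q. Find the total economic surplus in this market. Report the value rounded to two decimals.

Set 188 - Q = 138.5 + 3Q, which gives 49.5 = 4Q, so Q* = 12.375 and P* = 188 - (12.375) = 175.625.
Total surplus is the full triangle between the curves from 0 to Q*: (1/2)(12.375)(188 - 138.5) = 306.2812.

306.28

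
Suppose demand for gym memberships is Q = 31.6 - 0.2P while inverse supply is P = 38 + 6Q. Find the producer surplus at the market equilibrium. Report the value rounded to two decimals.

Rewriting demand in inverse form: P = 158 - 5Q.
Equilibrium: 158 - 5Q = 38 + 6Q, so Q* = 10.9091 and P* = 103.4545.
The supply curve's price intercept is 38, so PS = (1/2)(Q*)(P* - 38) = (1/2)(10.9091)(65.4545) = 357.0248.

357.02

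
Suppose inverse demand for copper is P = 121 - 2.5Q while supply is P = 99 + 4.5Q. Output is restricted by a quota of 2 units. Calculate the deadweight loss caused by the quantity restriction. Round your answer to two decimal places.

4.57

Without the quota, 121 - 2.5Q = 99 + 4.5Q gives Q* = 3.1429.
At Q = 2 the demand price is 121 - 2.5(2) = 116 and the supply price is 99 + 4.5(2) = 108.
Deadweight loss is the triangle between the curves from 2 to 3.1429: (1/2)(116 - 108)(3.1429 - 2) = 4.5714.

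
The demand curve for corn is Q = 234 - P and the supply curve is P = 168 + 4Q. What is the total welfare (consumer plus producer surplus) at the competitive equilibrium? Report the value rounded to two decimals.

Rewriting demand in inverse form: P = 234 - Q.
Set 234 - Q = 168 + 4Q, which gives 66 = 5Q, so Q* = 13.2 and P* = 234 - (13.2) = 220.8.
CS = (1/2)(13.2)(13.2) = 87.12 and PS = (1/2)(13.2)(52.8) = 348.48, so total surplus = 435.6.

435.60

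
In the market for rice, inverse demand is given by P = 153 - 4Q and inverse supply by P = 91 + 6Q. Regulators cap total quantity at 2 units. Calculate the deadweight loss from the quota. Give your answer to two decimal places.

88.20

Unrestricted equilibrium: Q* = (153 - 91)/(4 + 6) = 6.2.
At Q = 2 the demand price is 153 - 4(2) = 145 and the supply price is 91 + 6(2) = 103.
DWL = (1/2)(gap between curves at 2) x (Q* - 2) = (1/2)(42)(4.2) = 88.2.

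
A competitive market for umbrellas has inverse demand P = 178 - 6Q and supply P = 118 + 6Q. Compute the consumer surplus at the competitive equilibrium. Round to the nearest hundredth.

75.00

Setting demand equal to supply, 60 = 12Q, so Q* = 5 and P* = 148.
Consumer surplus is the triangle under demand above P*: (1/2)(5)(178 - 148) = (1/2)(5)(30) = 75.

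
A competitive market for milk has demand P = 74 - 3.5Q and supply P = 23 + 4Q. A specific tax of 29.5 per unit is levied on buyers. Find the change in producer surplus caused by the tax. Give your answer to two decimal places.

Without the tax, 74 - 3.5Q = 23 + 4Q so Q* = 6.8 and P* = 50.2.
A tax on buyers shifts demand down by 29.5: (74 - 29.5) - 3.5Q = 23 + 4Q, so Q_t = 2.8667. Buyers pay P_b = 63.9667; sellers receive P_s = P_b - 29.5 = 34.4667.
Producers lose the trapezoid between P_s and P* out to Q_t plus the triangle from Q_t to Q*: change in PS = 16.4356 - 92.48 = -76.0444.

-76.04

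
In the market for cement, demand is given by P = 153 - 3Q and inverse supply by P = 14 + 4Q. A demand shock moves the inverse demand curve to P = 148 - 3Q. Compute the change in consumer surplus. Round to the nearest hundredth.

Initial equilibrium: Q_0 = 19.8571, P_0 = 93.4286; CS_0 = (1/2)(19.8571)(59.5714) = 591.4592, PS_0 = (1/2)(19.8571)(79.4286) = 788.6122.
New equilibrium: 148 - 3Q = 14 + 4Q gives Q_1 = 19.1429, P_1 = 90.5714; CS_1 = 549.6735, PS_1 = 732.898.
Change in consumer surplus = 549.6735 - 591.4592 = -41.7857.

-41.79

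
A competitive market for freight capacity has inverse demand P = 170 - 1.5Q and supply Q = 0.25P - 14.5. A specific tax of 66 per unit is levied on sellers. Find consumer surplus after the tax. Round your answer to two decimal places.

Rewriting supply in inverse form: P = 58 + 4Q.
Pre-tax equilibrium: 170 - 1.5Q = 58 + 4Q gives Q* = 20.3636, P* = 139.4545.
A tax on sellers shifts supply up by 66: 170 - 1.5Q = 58 + 4Q + 66, so Q_t = 8.3636. Buyers pay P_b = 157.4545; sellers receive P_s = P_b - 66 = 91.4545.
Consumer surplus is the triangle under demand above P_b: (1/2)(8.3636)(170 - 157.4545) = 52.4628.

52.46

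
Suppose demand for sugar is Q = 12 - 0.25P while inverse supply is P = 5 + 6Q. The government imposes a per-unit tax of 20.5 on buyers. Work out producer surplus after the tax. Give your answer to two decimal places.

15.19

Rewriting demand in inverse form: P = 48 - 4Q.
Without the tax, 48 - 4Q = 5 + 6Q so Q* = 4.3 and P* = 30.8.
With the tax, buyers' net willingness to pay falls by 20.5: (48 - 20.5) - 4Q = 5 + 6Q, so Q_t = 2.25. Buyers pay P_b = 39; sellers receive P_s = P_b - 20.5 = 18.5.
PS = (1/2)(Q_t)(P_s - 5) = (1/2)(2.25)(13.5) = 15.1875.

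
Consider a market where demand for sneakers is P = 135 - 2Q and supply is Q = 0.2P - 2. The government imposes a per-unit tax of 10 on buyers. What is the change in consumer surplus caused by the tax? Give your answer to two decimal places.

Rewriting supply in inverse form: P = 10 + 5Q.
Without the tax, 135 - 2Q = 10 + 5Q so Q* = 17.8571 and P* = 99.2857.
With the tax, buyers' net willingness to pay falls by 10: (135 - 10) - 2Q = 10 + 5Q, so Q_t = 16.4286. Buyers pay P_b = 102.1429; sellers receive P_s = P_b - 10 = 92.1429.
Consumers lose the trapezoid between P* and P_b out to Q_t plus the triangle from Q_t to Q*: change in CS = 269.898 - 318.8776 = -48.9796.

-48.98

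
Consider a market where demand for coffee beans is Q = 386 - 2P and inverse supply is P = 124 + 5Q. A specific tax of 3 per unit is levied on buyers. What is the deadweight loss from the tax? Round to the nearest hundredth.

0.82

Rewriting demand in inverse form: P = 193 - 0.5Q.
Pre-tax equilibrium: 193 - 0.5Q = 124 + 5Q gives Q* = 12.5455, P* = 186.7273.
A tax on buyers shifts demand down by 3: (193 - 3) - 0.5Q = 124 + 5Q, so Q_t = 12. Buyers pay P_b = 187; sellers receive P_s = P_b - 3 = 184.
Deadweight loss is the triangle between the curves from Q_t to Q*: (1/2)(12.5455 - 12)(3) = 0.8182.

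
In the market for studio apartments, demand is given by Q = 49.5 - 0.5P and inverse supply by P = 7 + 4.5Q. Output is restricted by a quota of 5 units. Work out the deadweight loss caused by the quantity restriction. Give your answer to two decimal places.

Rewriting demand in inverse form: P = 99 - 2Q.
Without the quota, 99 - 2Q = 7 + 4.5Q gives Q* = 14.1538.
At Q = 5 the demand price is 99 - 2(5) = 89 and the supply price is 7 + 4.5(5) = 29.5.
Deadweight loss is the triangle between the curves from 5 to 14.1538: (1/2)(89 - 29.5)(14.1538 - 5) = 272.3269.

272.33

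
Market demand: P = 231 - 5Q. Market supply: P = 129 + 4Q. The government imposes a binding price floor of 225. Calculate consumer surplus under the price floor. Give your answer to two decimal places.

Free-market equilibrium: 231 - 5Q = 129 + 4Q gives Q* = 11.3333, P* = 174.3333.
At P = 225, buyers demand (231 - 225)/5 = 1.2 while sellers would supply more, so the quantity traded is 1.2 at price 225.
CS is the triangle under demand above 225: (1/2)(1.2)(231 - 225) = 3.6.

3.60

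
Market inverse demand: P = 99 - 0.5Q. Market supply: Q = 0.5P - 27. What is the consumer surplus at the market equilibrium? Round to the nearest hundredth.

Rewriting supply in inverse form: P = 54 + 2Q.
Equilibrium: 99 - 0.5Q = 54 + 2Q, so Q* = 18 and P* = 90.
CS is the area between the demand curve and P* from 0 to Q*: (1/2)(18)(9) = 81.

81.00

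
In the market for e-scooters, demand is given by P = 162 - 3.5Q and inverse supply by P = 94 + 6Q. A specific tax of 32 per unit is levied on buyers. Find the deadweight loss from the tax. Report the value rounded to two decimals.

53.89

Without the tax, 162 - 3.5Q = 94 + 6Q so Q* = 7.1579 and P* = 136.9474.
With the tax, buyers' net willingness to pay falls by 32: (162 - 32) - 3.5Q = 94 + 6Q, so Q_t = 3.7895. Buyers pay P_b = 148.7368; sellers receive P_s = P_b - 32 = 116.7368.
The welfare triangle lost has base Q* - Q_t = 3.3684 and height t = 32, so DWL = (1/2)(3.3684)(32) = 53.8947.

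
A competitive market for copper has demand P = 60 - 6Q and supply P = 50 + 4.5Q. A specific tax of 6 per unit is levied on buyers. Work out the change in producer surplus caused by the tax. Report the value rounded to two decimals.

Without the tax, 60 - 6Q = 50 + 4.5Q so Q* = 0.9524 and P* = 54.2857.
With the tax, buyers' net willingness to pay falls by 6: (60 - 6) - 6Q = 50 + 4.5Q, so Q_t = 0.381. Buyers pay P_b = 57.7143; sellers receive P_s = P_b - 6 = 51.7143.
PS falls from (1/2)(0.9524)(4.2857) = 2.0408 to (1/2)(0.381)(1.7143) = 0.3265, a change of -1.7143.

-1.71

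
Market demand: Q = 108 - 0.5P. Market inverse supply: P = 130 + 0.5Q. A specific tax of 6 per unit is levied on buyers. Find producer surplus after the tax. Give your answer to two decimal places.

256.00

Rewriting demand in inverse form: P = 216 - 2Q.
Pre-tax equilibrium: 216 - 2Q = 130 + 0.5Q gives Q* = 34.4, P* = 147.2.
With the tax, buyers' net willingness to pay falls by 6: (216 - 6) - 2Q = 130 + 0.5Q, so Q_t = 32. Buyers pay P_b = 152; sellers receive P_s = P_b - 6 = 146.
PS = (1/2)(Q_t)(P_s - 130) = (1/2)(32)(16) = 256.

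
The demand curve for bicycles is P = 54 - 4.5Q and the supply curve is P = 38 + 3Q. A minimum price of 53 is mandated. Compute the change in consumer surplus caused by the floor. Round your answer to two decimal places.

Without the control, 54 - 4.5Q = 38 + 3Q so Q* = 2.1333 and P* = 44.4.
At P = 53, buyers demand (54 - 53)/4.5 = 0.2222 while sellers would supply more, so the quantity traded is 0.2222 at price 53.
CS goes from (1/2)(2.1333)(9.6) = 10.24 to 0.1111 (computed as (54 - 53)(0.2222) - (1/2)(4.5)(0.2222)^2), a change of -10.1289.

-10.13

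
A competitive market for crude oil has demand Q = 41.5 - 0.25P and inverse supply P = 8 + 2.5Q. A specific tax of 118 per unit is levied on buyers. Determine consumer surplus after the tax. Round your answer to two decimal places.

75.74

Rewriting demand in inverse form: P = 166 - 4Q.
Without the tax, 166 - 4Q = 8 + 2.5Q so Q* = 24.3077 and P* = 68.7692.
A tax on buyers shifts demand down by 118: (166 - 118) - 4Q = 8 + 2.5Q, so Q_t = 6.1538. Buyers pay P_b = 141.3846; sellers receive P_s = P_b - 118 = 23.3846.
Consumer surplus is the triangle under demand above P_b: (1/2)(6.1538)(166 - 141.3846) = 75.7396.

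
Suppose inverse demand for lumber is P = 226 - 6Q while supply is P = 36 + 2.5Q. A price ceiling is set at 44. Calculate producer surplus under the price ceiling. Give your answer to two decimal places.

12.80

Without the control, 226 - 6Q = 36 + 2.5Q so Q* = 22.3529 and P* = 91.8824.
At the ceiling price 44, quantity supplied is (44 - 36)/2.5 = 3.2; supply is the short side, so Q = 3.2 trades at P = 44.
PS is the triangle above supply below 44: (1/2)(3.2)(44 - 36) = 12.8.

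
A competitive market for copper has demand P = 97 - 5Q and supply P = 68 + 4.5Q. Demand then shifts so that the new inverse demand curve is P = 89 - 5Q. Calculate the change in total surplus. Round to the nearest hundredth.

-21.05

Initial equilibrium: Q_0 = 3.0526, P_0 = 81.7368; CS_0 = (1/2)(3.0526)(15.2632) = 23.2964, PS_0 = (1/2)(3.0526)(13.7368) = 20.9668.
New equilibrium: 89 - 5Q = 68 + 4.5Q gives Q_1 = 2.2105, P_1 = 77.9474; CS_1 = 12.2161, PS_1 = 10.9945.
Change in total surplus = (12.2161 + 10.9945) - (23.2964 + 20.9668) = -21.0526.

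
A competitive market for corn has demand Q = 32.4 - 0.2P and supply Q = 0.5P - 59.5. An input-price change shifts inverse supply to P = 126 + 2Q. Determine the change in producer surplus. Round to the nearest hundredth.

-11.29

Rewriting demand in inverse form: P = 162 - 5Q.
Rewriting supply in inverse form: P = 119 + 2Q.
Initial equilibrium: Q_0 = 6.1429, P_0 = 131.2857; CS_0 = (1/2)(6.1429)(30.7143) = 94.3367, PS_0 = (1/2)(6.1429)(12.2857) = 37.7347.
New equilibrium: 162 - 5Q = 126 + 2Q gives Q_1 = 5.1429, P_1 = 136.2857; CS_1 = 66.1224, PS_1 = 26.449.
Change in producer surplus = 26.449 - 37.7347 = -11.2857.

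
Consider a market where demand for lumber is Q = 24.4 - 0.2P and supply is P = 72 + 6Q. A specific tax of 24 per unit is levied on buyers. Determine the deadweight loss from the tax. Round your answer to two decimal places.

26.18

Rewriting demand in inverse form: P = 122 - 5Q.
Pre-tax equilibrium: 122 - 5Q = 72 + 6Q gives Q* = 4.5455, P* = 99.2727.
A tax on buyers shifts demand down by 24: (122 - 24) - 5Q = 72 + 6Q, so Q_t = 2.3636. Buyers pay P_b = 110.1818; sellers receive P_s = P_b - 24 = 86.1818.
Deadweight loss is the triangle between the curves from Q_t to Q*: (1/2)(4.5455 - 2.3636)(24) = 26.1818.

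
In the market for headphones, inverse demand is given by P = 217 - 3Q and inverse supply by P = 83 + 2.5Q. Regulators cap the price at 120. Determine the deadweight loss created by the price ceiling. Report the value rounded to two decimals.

251.52

Without the control, 217 - 3Q = 83 + 2.5Q so Q* = 24.3636 and P* = 143.9091.
At the ceiling price 120, quantity supplied is (120 - 83)/2.5 = 14.8; supply is the short side, so Q = 14.8 trades at P = 120.
The lost-trades triangle has base Q* - 14.8 = 9.5636 and height equal to the gap between the curves at Q = 14.8, which is 172.6 - 120 = 52.6. DWL = (1/2)(9.5636)(52.6) = 251.5236.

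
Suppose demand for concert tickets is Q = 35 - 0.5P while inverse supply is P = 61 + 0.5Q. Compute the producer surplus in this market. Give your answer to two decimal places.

Rewriting demand in inverse form: P = 70 - 2Q.
Set 70 - 2Q = 61 + 0.5Q, which gives 9 = 2.5Q, so Q* = 3.6 and P* = 70 - 2(3.6) = 62.8.
Producer surplus is the triangle above supply below P*: (1/2)(3.6)(62.8 - 61) = (1/2)(3.6)(1.8) = 3.24.

3.24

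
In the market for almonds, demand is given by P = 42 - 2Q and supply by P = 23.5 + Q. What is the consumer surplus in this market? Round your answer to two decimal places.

38.03

Setting demand equal to supply, 18.5 = 3Q, so Q* = 6.1667 and P* = 29.6667.
Consumer surplus is the triangle under demand above P*: (1/2)(6.1667)(42 - 29.6667) = (1/2)(6.1667)(12.3333) = 38.0278.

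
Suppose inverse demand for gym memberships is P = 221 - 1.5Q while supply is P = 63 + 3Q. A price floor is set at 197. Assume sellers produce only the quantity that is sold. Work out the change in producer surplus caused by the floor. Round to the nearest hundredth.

Free-market equilibrium: 221 - 1.5Q = 63 + 3Q gives Q* = 35.1111, P* = 168.3333.
At the floor price 197, quantity demanded is (221 - 197)/1.5 = 16; demand is the short side, so Q = 16 trades at P = 197.
PS goes from (1/2)(35.1111)(105.3333) = 1849.1852 to 1760 (computed as (197 - 63)(16) - (1/2)(3)(16)^2), a change of -89.1852.

-89.19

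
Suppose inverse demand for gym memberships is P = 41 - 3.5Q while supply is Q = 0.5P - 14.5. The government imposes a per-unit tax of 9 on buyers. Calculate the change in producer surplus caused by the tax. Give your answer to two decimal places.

-4.46

Rewriting supply in inverse form: P = 29 + 2Q.
Without the tax, 41 - 3.5Q = 29 + 2Q so Q* = 2.1818 and P* = 33.3636.
A tax on buyers shifts demand down by 9: (41 - 9) - 3.5Q = 29 + 2Q, so Q_t = 0.5455. Buyers pay P_b = 39.0909; sellers receive P_s = P_b - 9 = 30.0909.
Producers lose the trapezoid between P_s and P* out to Q_t plus the triangle from Q_t to Q*: change in PS = 0.2975 - 4.7603 = -4.4628.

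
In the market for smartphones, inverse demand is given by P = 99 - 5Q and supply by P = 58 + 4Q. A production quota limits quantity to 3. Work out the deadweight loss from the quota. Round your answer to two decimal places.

10.89

Unrestricted equilibrium: Q* = (99 - 58)/(5 + 4) = 4.5556.
At Q = 3 the demand price is 99 - 5(3) = 84 and the supply price is 58 + 4(3) = 70.
DWL = (1/2)(gap between curves at 3) x (Q* - 3) = (1/2)(14)(1.5556) = 10.8889.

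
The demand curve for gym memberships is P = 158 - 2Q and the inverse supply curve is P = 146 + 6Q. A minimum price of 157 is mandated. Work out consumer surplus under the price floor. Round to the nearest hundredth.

Free-market equilibrium: 158 - 2Q = 146 + 6Q gives Q* = 1.5, P* = 155.
At P = 157, buyers demand (158 - 157)/2 = 0.5 while sellers would supply more, so the quantity traded is 0.5 at price 157.
CS is the triangle under demand above 157: (1/2)(0.5)(158 - 157) = 0.25.

0.25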